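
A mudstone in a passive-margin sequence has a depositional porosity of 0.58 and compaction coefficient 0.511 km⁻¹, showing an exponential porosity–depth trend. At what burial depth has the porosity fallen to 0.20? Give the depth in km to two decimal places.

Invert Athy's law: Z = ln(n₀/n) / β
Z = ln(0.58/0.2) / 0.511 = ln(2.9) / 0.511 = 1.0647 / 0.511 = 2.084 km

2.08 km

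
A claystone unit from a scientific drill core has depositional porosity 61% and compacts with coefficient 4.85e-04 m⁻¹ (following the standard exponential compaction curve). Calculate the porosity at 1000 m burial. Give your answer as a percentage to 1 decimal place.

37.6%

Working in km (1 km = 1000 m; k in km⁻¹ = k in m⁻¹ × 1000):
phi = phi₀·exp(−k·d) = 0.61 × exp(−0.485 × 1) = 0.61 × exp(−0.485)
  = 0.61 × 0.6157 = 0.3756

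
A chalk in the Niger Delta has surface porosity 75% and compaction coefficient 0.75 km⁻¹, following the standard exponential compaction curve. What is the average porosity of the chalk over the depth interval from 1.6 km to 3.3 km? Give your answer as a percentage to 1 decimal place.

12.8%

⟨n⟩ = (1/(Z₂−Z₁)) ∫ n₀ e^(−cZ) dZ = n₀·(e^(−c·Z₁) − e^(−c·Z₂)) / (c·(Z₂−Z₁))
e^(−0.75×1.6) = 0.3012; e^(−0.75×3.3) = 0.0842
⟨n⟩ = 0.75 × (0.3012 − 0.0842) / (0.75 × 1.7) = 0.75 × 0.1702 = 0.1277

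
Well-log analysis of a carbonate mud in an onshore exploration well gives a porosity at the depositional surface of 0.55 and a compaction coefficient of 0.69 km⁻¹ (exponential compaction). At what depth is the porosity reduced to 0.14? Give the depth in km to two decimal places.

Invert Athy's law: Z = ln(n₀/n) / k
Z = ln(0.55/0.14) / 0.69 = ln(3.929) / 0.69 = 1.3683 / 0.69 = 1.983 km

1.98 km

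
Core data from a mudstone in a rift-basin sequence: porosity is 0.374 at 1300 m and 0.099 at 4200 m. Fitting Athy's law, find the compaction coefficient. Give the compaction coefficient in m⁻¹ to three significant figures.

Working in km (1 km = 1000 m; c in km⁻¹ = c in m⁻¹ × 1000):
Athy: phi(d) = phi₀ e^(−cd) ⇒ phi₁/phi₂ = e^{c(d₂−d₁)} ⇒ c = ln(phi₁/phi₂)/(d₂−d₁)
c = ln(0.374/0.099) / (4.2 − 1.3) = ln(3.778) / 2.9 = 1.3291 / 2.9 = 0.4583 km⁻¹

0.000458 m⁻¹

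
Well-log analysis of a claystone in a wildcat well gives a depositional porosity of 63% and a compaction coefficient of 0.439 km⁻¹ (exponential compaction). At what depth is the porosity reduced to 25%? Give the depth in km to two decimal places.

Invert Athy's law: Z = ln(phi₀/phi) / c
Z = ln(0.63/0.25) / 0.439 = ln(2.52) / 0.439 = 0.9243 / 0.439 = 2.105 km

2.11 km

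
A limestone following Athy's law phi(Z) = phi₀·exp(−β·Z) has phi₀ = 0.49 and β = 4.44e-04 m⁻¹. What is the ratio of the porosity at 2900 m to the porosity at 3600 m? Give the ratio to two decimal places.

Working in km (1 km = 1000 m; β in km⁻¹ = β in m⁻¹ × 1000):
phi(Z₁)/phi(Z₂) = e^(−β·Z₁)/e^(−β·Z₂) = e^{β(Z₂−Z₁)}
= exp(0.444 × 0.7) = exp(0.3108) = 1.3645

1.36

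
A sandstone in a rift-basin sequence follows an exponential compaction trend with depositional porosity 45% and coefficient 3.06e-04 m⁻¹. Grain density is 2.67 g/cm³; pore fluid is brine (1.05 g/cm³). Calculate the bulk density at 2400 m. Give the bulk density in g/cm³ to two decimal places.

Working in km (1 km = 1000 m; β in km⁻¹ = β in m⁻¹ × 1000):
Porosity at depth: phi = 0.45·exp(−0.306×2.4) = 0.45×0.4798 = 0.2159
Bulk density: ρ_b = (1−phi)ρ_g + phi·ρ_f = 0.7841×2.67 + 0.2159×1.05
       = 2.094 + 0.227 = 2.320 g/cm³

2.32 g/cm³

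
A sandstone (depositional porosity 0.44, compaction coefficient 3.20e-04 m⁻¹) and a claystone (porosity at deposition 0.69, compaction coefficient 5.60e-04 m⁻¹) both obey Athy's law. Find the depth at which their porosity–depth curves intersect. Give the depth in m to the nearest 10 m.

1870 m

Working in km (1 km = 1000 m; k in km⁻¹ = k in m⁻¹ × 1000):
Set n₀ₐ e^(−kₐd) = n₀ᵦ e^(−kᵦd) ⇒ ln(n₀ₐ/n₀ᵦ) = (kₐ − kᵦ)·d
d = ln(0.44/0.69) / (0.32 − 0.56) = -0.4499 / -0.24 = 1.875 km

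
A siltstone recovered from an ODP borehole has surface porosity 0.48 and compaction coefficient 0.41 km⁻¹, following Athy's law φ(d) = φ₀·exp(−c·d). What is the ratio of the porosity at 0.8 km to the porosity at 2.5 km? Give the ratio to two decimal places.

2.01

φ(d₁)/φ(d₂) = e^(−c·d₁)/e^(−c·d₂) = e^{c(d₂−d₁)}
= exp(0.41 × 1.7) = exp(0.697) = 2.0077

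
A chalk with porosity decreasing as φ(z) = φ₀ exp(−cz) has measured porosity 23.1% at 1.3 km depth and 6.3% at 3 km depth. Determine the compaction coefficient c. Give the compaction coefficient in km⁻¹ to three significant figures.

0.764 km⁻¹

Athy: φ(z) = φ₀ e^(−cz) ⇒ φ₁/φ₂ = e^{c(z₂−z₁)} ⇒ c = ln(φ₁/φ₂)/(z₂−z₁)
c = ln(0.231/0.063) / (3 − 1.3) = ln(3.667) / 1.7 = 1.2993 / 1.7 = 0.7643 km⁻¹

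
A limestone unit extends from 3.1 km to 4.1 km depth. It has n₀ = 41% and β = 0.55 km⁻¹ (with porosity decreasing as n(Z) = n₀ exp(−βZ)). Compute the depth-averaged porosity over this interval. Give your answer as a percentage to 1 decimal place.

5.7%

⟨n⟩ = (1/(Z₂−Z₁)) ∫ n₀ e^(−βZ) dZ = n₀·(e^(−β·Z₁) − e^(−β·Z₂)) / (β·(Z₂−Z₁))
e^(−0.55×3.1) = 0.1818; e^(−0.55×4.1) = 0.1049
⟨n⟩ = 0.41 × (0.1818 − 0.1049) / (0.55 × 1) = 0.41 × 0.1398 = 0.0573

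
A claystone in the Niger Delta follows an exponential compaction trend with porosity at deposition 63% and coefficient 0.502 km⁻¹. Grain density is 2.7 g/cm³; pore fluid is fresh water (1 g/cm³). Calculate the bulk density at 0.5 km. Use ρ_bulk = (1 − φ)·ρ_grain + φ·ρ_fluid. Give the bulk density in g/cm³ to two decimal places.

1.87 g/cm³

Porosity at depth: n = 0.63·exp(−0.502×0.5) = 0.63×0.7780 = 0.4902
Bulk density: ρ_b = (1−n)ρ_g + n·ρ_f = 0.5098×2.7 + 0.4902×1
       = 1.377 + 0.490 = 1.867 g/cm³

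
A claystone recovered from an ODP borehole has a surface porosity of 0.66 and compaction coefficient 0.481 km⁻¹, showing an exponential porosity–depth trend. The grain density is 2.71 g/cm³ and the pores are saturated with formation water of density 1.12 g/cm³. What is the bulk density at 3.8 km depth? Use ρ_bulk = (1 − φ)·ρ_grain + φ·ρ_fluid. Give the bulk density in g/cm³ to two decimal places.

2.54 g/cm³

Porosity at depth: n = 0.66·exp(−0.481×3.8) = 0.66×0.1608 = 0.1061
Bulk density: ρ_b = (1−n)ρ_g + n·ρ_f = 0.8939×2.71 + 0.1061×1.12
       = 2.422 + 0.119 = 2.541 g/cm³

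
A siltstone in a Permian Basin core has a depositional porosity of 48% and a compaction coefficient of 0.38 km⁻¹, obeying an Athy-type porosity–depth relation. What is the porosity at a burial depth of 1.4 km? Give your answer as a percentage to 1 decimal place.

28.2%

n = n₀·exp(−β·Z) = 0.48 × exp(−0.38 × 1.4) = 0.48 × exp(−0.532)
  = 0.48 × 0.5874 = 0.2820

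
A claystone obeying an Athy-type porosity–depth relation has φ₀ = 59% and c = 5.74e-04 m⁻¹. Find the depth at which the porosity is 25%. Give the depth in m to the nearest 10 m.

Working in km (1 km = 1000 m; c in km⁻¹ = c in m⁻¹ × 1000):
Invert Athy's law: d = ln(φ₀/φ) / c
d = ln(0.59/0.25) / 0.574 = ln(2.36) / 0.574 = 0.8587 / 0.574 = 1.496 km

1500 m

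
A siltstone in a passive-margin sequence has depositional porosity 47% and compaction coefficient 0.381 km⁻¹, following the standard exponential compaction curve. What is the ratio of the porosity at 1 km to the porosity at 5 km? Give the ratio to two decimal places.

n(z₁)/n(z₂) = e^(−c·z₁)/e^(−c·z₂) = e^{c(z₂−z₁)}
= exp(0.381 × 4) = exp(1.524) = 4.5906

4.59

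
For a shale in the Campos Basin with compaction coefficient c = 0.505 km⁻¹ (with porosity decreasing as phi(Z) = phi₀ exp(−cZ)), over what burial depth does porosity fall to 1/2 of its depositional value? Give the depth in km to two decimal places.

phi/phi₀ = 1/2 ⇒ exp(−c·Z) = 1/2 ⇒ Z = ln(2) / c
Z = 0.6931 / 0.505 = 1.373 km

1.37 km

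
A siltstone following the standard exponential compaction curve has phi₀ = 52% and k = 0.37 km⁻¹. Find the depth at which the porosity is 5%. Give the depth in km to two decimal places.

6.33 km

Invert Athy's law: z = ln(phi₀/phi) / k
z = ln(0.52/0.05) / 0.37 = ln(10.4) / 0.37 = 2.3418 / 0.37 = 6.329 km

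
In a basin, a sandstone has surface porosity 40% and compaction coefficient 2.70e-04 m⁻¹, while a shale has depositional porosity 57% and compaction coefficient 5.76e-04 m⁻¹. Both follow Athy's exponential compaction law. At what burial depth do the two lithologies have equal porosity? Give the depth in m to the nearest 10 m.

1160 m

Working in km (1 km = 1000 m; β in km⁻¹ = β in m⁻¹ × 1000):
Set n₀ₐ e^(−βₐZ) = n₀ᵦ e^(−βᵦZ) ⇒ ln(n₀ₐ/n₀ᵦ) = (βₐ − βᵦ)·Z
Z = ln(0.4/0.57) / (0.27 − 0.576) = -0.3542 / -0.306 = 1.157 km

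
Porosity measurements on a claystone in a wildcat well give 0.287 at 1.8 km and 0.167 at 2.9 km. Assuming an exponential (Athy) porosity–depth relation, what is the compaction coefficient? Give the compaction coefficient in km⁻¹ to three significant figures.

Athy: phi(Z) = phi₀ e^(−kZ) ⇒ phi₁/phi₂ = e^{k(Z₂−Z₁)} ⇒ k = ln(phi₁/phi₂)/(Z₂−Z₁)
k = ln(0.287/0.167) / (2.9 − 1.8) = ln(1.719) / 1.1 = 0.5415 / 1.1 = 0.4923 km⁻¹

0.492 km⁻¹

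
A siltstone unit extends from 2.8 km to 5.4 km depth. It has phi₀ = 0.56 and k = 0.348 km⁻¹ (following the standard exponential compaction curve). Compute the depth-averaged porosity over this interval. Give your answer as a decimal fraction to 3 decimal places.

⟨phi⟩ = (1/(d₂−d₁)) ∫ phi₀ e^(−kd) dd = phi₀·(e^(−k·d₁) − e^(−k·d₂)) / (k·(d₂−d₁))
e^(−0.348×2.8) = 0.3774; e^(−0.348×5.4) = 0.1527
⟨phi⟩ = 0.56 × (0.3774 − 0.1527) / (0.348 × 2.6) = 0.56 × 0.2483 = 0.1391

0.139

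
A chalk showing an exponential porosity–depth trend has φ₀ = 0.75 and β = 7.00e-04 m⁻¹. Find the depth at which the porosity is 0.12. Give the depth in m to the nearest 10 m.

Working in km (1 km = 1000 m; β in km⁻¹ = β in m⁻¹ × 1000):
Invert Athy's law: Z = ln(φ₀/φ) / β
Z = ln(0.75/0.12) / 0.7 = ln(6.25) / 0.7 = 1.8326 / 0.7 = 2.618 km

2620 m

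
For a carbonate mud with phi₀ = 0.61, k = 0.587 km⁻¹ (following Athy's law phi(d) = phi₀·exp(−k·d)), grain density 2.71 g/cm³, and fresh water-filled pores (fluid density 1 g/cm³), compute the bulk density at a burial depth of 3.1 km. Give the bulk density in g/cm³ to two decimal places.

Porosity at depth: phi = 0.61·exp(−0.587×3.1) = 0.61×0.1621 = 0.0989
Bulk density: ρ_b = (1−phi)ρ_g + phi·ρ_f = 0.9011×2.71 + 0.0989×1
       = 2.442 + 0.099 = 2.541 g/cm³

2.54 g/cm³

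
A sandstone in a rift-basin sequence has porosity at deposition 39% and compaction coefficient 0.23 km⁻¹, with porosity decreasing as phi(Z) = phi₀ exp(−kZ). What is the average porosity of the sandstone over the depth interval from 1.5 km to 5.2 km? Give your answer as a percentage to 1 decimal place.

18.6%

⟨phi⟩ = (1/(Z₂−Z₁)) ∫ phi₀ e^(−kZ) dZ = phi₀·(e^(−k·Z₁) − e^(−k·Z₂)) / (k·(Z₂−Z₁))
e^(−0.23×1.5) = 0.7082; e^(−0.23×5.2) = 0.3024
⟨phi⟩ = 0.39 × (0.7082 − 0.3024) / (0.23 × 3.7) = 0.39 × 0.4769 = 0.1860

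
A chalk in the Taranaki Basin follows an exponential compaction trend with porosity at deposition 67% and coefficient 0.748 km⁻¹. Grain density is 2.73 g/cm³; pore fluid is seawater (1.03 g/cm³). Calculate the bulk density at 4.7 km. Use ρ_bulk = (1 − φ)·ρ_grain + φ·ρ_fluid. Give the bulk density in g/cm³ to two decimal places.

2.70 g/cm³

Porosity at depth: phi = 0.67·exp(−0.748×4.7) = 0.67×0.0297 = 0.0199
Bulk density: ρ_b = (1−phi)ρ_g + phi·ρ_f = 0.9801×2.73 + 0.0199×1.03
       = 2.676 + 0.021 = 2.696 g/cm³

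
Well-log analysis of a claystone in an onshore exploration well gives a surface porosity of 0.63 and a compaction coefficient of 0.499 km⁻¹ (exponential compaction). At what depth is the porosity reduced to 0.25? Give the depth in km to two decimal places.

Invert Athy's law: z = ln(φ₀/φ) / k
z = ln(0.63/0.25) / 0.499 = ln(2.52) / 0.499 = 0.9243 / 0.499 = 1.852 km

1.85 km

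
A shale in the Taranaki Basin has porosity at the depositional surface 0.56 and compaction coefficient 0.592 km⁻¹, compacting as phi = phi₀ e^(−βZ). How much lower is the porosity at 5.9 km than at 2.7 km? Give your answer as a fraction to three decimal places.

0.096

phi(2.7) = 0.56·e^(−0.592×2.7) = 0.1132
phi(5.9) = 0.56·e^(−0.592×5.9) = 0.0170
Δphi = 0.1132 − 0.0170 = 0.0962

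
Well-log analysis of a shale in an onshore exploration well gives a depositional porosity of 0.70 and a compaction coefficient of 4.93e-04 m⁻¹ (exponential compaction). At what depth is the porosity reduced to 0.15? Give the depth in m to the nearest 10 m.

3120 m

Working in km (1 km = 1000 m; β in km⁻¹ = β in m⁻¹ × 1000):
Invert Athy's law: d = ln(phi₀/phi) / β
d = ln(0.7/0.15) / 0.493 = ln(4.667) / 0.493 = 1.5404 / 0.493 = 3.125 km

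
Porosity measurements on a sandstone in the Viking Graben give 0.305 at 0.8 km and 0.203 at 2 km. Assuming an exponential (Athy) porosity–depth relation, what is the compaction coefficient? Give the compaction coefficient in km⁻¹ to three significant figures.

0.339 km⁻¹

Athy: n(d) = n₀ e^(−βd) ⇒ n₁/n₂ = e^{β(d₂−d₁)} ⇒ β = ln(n₁/n₂)/(d₂−d₁)
β = ln(0.305/0.203) / (2 − 0.8) = ln(1.502) / 1.2 = 0.4071 / 1.2 = 0.3393 km⁻¹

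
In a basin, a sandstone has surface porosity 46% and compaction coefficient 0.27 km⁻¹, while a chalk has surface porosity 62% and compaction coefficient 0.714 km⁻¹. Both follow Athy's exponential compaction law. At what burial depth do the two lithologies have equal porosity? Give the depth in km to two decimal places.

0.67 km

Set n₀ₐ e^(−kₐZ) = n₀ᵦ e^(−kᵦZ) ⇒ ln(n₀ₐ/n₀ᵦ) = (kₐ − kᵦ)·Z
Z = ln(0.46/0.62) / (0.27 − 0.714) = -0.2985 / -0.444 = 0.672 km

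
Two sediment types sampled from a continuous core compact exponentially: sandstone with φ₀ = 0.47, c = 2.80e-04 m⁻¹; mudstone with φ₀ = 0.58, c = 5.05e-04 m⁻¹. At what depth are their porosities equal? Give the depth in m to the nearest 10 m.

Working in km (1 km = 1000 m; c in km⁻¹ = c in m⁻¹ × 1000):
Set φ₀ₐ e^(−cₐZ) = φ₀ᵦ e^(−cᵦZ) ⇒ ln(φ₀ₐ/φ₀ᵦ) = (cₐ − cᵦ)·Z
Z = ln(0.47/0.58) / (0.28 − 0.505) = -0.2103 / -0.225 = 0.935 km

930 m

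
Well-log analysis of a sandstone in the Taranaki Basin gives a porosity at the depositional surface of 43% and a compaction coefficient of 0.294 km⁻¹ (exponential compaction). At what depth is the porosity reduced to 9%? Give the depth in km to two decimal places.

Invert Athy's law: d = ln(phi₀/phi) / k
d = ln(0.43/0.09) / 0.294 = ln(4.778) / 0.294 = 1.5640 / 0.294 = 5.320 km

5.32 km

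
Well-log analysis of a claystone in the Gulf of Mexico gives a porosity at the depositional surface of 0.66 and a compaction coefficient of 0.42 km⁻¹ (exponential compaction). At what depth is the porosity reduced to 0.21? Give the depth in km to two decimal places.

2.73 km

Invert Athy's law: z = ln(n₀/n) / β
z = ln(0.66/0.21) / 0.42 = ln(3.143) / 0.42 = 1.1451 / 0.42 = 2.727 km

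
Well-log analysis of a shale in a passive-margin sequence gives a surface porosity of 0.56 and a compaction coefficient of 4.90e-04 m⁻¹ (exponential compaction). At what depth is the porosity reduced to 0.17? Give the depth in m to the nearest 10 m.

Working in km (1 km = 1000 m; c in km⁻¹ = c in m⁻¹ × 1000):
Invert Athy's law: z = ln(phi₀/phi) / c
z = ln(0.56/0.17) / 0.49 = ln(3.294) / 0.49 = 1.1921 / 0.49 = 2.433 km

2430 m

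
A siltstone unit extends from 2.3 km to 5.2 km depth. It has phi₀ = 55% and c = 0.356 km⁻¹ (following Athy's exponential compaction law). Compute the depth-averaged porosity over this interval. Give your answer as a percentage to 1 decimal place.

15.1%

⟨phi⟩ = (1/(d₂−d₁)) ∫ phi₀ e^(−cd) dd = phi₀·(e^(−c·d₁) − e^(−c·d₂)) / (c·(d₂−d₁))
e^(−0.356×2.3) = 0.4410; e^(−0.356×5.2) = 0.1570
⟨phi⟩ = 0.55 × (0.4410 − 0.1570) / (0.356 × 2.9) = 0.55 × 0.2750 = 0.1513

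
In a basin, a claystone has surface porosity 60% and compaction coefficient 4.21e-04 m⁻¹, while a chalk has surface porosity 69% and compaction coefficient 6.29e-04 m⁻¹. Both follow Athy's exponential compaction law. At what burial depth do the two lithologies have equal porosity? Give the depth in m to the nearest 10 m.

670 m

Working in km (1 km = 1000 m; k in km⁻¹ = k in m⁻¹ × 1000):
Set φ₀ₐ e^(−kₐd) = φ₀ᵦ e^(−kᵦd) ⇒ ln(φ₀ₐ/φ₀ᵦ) = (kₐ − kᵦ)·d
d = ln(0.6/0.69) / (0.421 − 0.629) = -0.1398 / -0.208 = 0.672 km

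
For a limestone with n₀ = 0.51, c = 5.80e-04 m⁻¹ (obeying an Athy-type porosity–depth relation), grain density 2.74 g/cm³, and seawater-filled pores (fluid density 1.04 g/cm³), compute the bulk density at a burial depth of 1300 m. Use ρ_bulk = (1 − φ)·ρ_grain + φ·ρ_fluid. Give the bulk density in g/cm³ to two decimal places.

2.33 g/cm³

Working in km (1 km = 1000 m; c in km⁻¹ = c in m⁻¹ × 1000):
Porosity at depth: n = 0.51·exp(−0.58×1.3) = 0.51×0.4705 = 0.2399
Bulk density: ρ_b = (1−n)ρ_g + n·ρ_f = 0.7601×2.74 + 0.2399×1.04
       = 2.083 + 0.250 = 2.332 g/cm³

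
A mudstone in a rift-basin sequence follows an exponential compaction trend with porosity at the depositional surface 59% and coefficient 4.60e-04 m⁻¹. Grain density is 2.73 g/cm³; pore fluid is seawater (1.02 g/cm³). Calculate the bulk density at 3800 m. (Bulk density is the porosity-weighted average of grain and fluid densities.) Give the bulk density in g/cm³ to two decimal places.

2.55 g/cm³

Working in km (1 km = 1000 m; c in km⁻¹ = c in m⁻¹ × 1000):
Porosity at depth: phi = 0.59·exp(−0.46×3.8) = 0.59×0.1741 = 0.1027
Bulk density: ρ_b = (1−phi)ρ_g + phi·ρ_f = 0.8973×2.73 + 0.1027×1.02
       = 2.450 + 0.105 = 2.554 g/cm³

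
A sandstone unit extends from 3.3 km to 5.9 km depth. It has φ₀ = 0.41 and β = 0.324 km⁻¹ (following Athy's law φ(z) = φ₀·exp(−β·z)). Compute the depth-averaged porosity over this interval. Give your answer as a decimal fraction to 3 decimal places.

0.095

⟨φ⟩ = (1/(z₂−z₁)) ∫ φ₀ e^(−βz) dz = φ₀·(e^(−β·z₁) − e^(−β·z₂)) / (β·(z₂−z₁))
e^(−0.324×3.3) = 0.3433; e^(−0.324×5.9) = 0.1478
⟨φ⟩ = 0.41 × (0.3433 − 0.1478) / (0.324 × 2.6) = 0.41 × 0.2320 = 0.0951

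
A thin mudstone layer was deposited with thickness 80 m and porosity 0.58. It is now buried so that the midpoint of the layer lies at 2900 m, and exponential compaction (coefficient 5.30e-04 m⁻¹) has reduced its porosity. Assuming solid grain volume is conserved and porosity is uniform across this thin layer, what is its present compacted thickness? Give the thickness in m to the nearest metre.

38 m

Working in km (1 km = 1000 m; c in km⁻¹ = c in m⁻¹ × 1000):
Porosity at 2.9 km: phi = 0.58·exp(−0.53×2.9) = 0.1247
Solid-volume conservation: h(1−phi) = h₀(1−phi₀) ⇒ h = h₀·(1−phi₀)/(1−phi)
h = 0.08 × (1 − 0.58)/(1 − 0.1247) = 0.08 × 0.4798 = 0.0384 km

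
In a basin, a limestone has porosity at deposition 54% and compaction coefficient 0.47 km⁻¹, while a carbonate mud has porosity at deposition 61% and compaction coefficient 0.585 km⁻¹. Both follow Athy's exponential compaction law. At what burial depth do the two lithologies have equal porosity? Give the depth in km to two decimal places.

Set n₀ₐ e^(−kₐz) = n₀ᵦ e^(−kᵦz) ⇒ ln(n₀ₐ/n₀ᵦ) = (kₐ − kᵦ)·z
z = ln(0.54/0.61) / (0.47 − 0.585) = -0.1219 / -0.115 = 1.060 km

1.06 km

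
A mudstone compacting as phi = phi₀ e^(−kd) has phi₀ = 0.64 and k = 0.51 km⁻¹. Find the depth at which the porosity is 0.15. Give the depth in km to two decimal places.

2.84 km

Invert Athy's law: d = ln(phi₀/phi) / k
d = ln(0.64/0.15) / 0.51 = ln(4.267) / 0.51 = 1.4508 / 0.51 = 2.845 km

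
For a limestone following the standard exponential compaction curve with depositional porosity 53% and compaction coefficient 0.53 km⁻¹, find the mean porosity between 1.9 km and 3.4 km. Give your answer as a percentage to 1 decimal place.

13.4%

⟨n⟩ = (1/(z₂−z₁)) ∫ n₀ e^(−kz) dz = n₀·(e^(−k·z₁) − e^(−k·z₂)) / (k·(z₂−z₁))
e^(−0.53×1.9) = 0.3653; e^(−0.53×3.4) = 0.1650
⟨n⟩ = 0.53 × (0.3653 − 0.1650) / (0.53 × 1.5) = 0.53 × 0.2520 = 0.1336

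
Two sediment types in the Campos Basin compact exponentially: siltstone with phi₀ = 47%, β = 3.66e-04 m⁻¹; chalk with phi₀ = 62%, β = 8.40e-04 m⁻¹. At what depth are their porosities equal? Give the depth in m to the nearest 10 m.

580 m

Working in km (1 km = 1000 m; β in km⁻¹ = β in m⁻¹ × 1000):
Set phi₀ₐ e^(−βₐz) = phi₀ᵦ e^(−βᵦz) ⇒ ln(phi₀ₐ/phi₀ᵦ) = (βₐ − βᵦ)·z
z = ln(0.47/0.62) / (0.366 − 0.84) = -0.2770 / -0.474 = 0.584 km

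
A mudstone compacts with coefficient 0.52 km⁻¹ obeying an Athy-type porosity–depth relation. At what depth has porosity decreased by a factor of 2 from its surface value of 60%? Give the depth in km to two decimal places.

n/n₀ = 1/2 ⇒ exp(−c·d) = 1/2 ⇒ d = ln(2) / c
d = 0.6931 / 0.52 = 1.333 km

1.33 km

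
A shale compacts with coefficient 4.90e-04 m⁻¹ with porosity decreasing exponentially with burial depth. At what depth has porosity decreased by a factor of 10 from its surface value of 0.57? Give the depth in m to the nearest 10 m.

Working in km (1 km = 1000 m; c in km⁻¹ = c in m⁻¹ × 1000):
φ/φ₀ = 1/10 ⇒ exp(−c·Z) = 1/10 ⇒ Z = ln(10) / c
Z = 2.3026 / 0.49 = 4.699 km

4700 m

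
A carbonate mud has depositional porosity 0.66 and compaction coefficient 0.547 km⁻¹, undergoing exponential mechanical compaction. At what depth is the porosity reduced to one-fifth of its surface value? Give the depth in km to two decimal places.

phi/phi₀ = 1/5 ⇒ exp(−k·Z) = 1/5 ⇒ Z = ln(5) / k
Z = 1.6094 / 0.547 = 2.942 km

2.94 km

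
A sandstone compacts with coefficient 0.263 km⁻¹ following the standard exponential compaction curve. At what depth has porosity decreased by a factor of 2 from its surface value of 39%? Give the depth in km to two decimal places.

2.64 km

phi/phi₀ = 1/2 ⇒ exp(−β·Z) = 1/2 ⇒ Z = ln(2) / β
Z = 0.6931 / 0.263 = 2.636 km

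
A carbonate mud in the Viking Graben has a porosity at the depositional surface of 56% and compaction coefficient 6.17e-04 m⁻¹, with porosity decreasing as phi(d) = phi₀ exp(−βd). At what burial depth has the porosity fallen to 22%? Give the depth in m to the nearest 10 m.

1510 m

Working in km (1 km = 1000 m; β in km⁻¹ = β in m⁻¹ × 1000):
Invert Athy's law: d = ln(phi₀/phi) / β
d = ln(0.56/0.22) / 0.617 = ln(2.545) / 0.617 = 0.9343 / 0.617 = 1.514 km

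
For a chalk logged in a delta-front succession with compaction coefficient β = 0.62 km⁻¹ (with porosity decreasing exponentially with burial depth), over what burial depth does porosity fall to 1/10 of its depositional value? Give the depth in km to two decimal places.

3.71 km

φ/φ₀ = 1/10 ⇒ exp(−β·z) = 1/10 ⇒ z = ln(10) / β
z = 2.3026 / 0.62 = 3.714 km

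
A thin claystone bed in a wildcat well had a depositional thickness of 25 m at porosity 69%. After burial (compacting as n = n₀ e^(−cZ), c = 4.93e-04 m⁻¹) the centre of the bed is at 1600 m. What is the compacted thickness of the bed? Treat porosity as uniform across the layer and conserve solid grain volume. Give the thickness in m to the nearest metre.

11 m

Working in km (1 km = 1000 m; c in km⁻¹ = c in m⁻¹ × 1000):
Porosity at 1.6 km: n = 0.69·exp(−0.493×1.6) = 0.3135
Solid-volume conservation: h(1−n) = h₀(1−n₀) ⇒ h = h₀·(1−n₀)/(1−n)
h = 0.025 × (1 − 0.69)/(1 − 0.3135) = 0.025 × 0.4516 = 0.0113 km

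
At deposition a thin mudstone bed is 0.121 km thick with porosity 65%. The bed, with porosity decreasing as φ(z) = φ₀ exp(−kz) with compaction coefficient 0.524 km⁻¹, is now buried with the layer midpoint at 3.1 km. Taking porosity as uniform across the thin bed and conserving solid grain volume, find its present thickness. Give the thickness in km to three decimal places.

0.049 km

Porosity at 3.1 km: φ = 0.65·exp(−0.524×3.1) = 0.1281
Solid-volume conservation: h(1−φ) = h₀(1−φ₀) ⇒ h = h₀·(1−φ₀)/(1−φ)
h = 0.121 × (1 − 0.65)/(1 − 0.1281) = 0.121 × 0.4014 = 0.0486 km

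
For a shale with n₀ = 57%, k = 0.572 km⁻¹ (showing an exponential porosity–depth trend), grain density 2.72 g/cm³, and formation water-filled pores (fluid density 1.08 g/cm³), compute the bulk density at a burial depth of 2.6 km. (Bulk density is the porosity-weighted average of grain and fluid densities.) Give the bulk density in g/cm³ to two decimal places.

2.51 g/cm³

Porosity at depth: n = 0.57·exp(−0.572×2.6) = 0.57×0.2260 = 0.1288
Bulk density: ρ_b = (1−n)ρ_g + n·ρ_f = 0.8712×2.72 + 0.1288×1.08
       = 2.370 + 0.139 = 2.509 g/cm³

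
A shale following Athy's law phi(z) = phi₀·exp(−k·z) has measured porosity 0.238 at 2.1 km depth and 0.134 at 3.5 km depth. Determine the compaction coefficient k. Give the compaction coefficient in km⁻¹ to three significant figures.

0.410 km⁻¹

Athy: phi(z) = phi₀ e^(−kz) ⇒ phi₁/phi₂ = e^{k(z₂−z₁)} ⇒ k = ln(phi₁/phi₂)/(z₂−z₁)
k = ln(0.238/0.134) / (3.5 − 2.1) = ln(1.776) / 1.4 = 0.5744 / 1.4 = 0.4103 km⁻¹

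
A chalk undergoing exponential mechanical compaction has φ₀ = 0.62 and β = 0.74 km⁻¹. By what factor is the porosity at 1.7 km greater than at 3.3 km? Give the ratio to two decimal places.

φ(d₁)/φ(d₂) = e^(−β·d₁)/e^(−β·d₂) = e^{β(d₂−d₁)}
= exp(0.74 × 1.6) = exp(1.184) = 3.2674

3.27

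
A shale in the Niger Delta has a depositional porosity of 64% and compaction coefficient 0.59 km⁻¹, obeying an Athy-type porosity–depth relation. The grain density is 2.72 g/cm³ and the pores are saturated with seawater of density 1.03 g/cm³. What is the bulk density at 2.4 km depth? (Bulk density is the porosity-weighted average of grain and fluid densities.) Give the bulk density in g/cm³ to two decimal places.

Porosity at depth: n = 0.64·exp(−0.59×2.4) = 0.64×0.2427 = 0.1553
Bulk density: ρ_b = (1−n)ρ_g + n·ρ_f = 0.8447×2.72 + 0.1553×1.03
       = 2.298 + 0.160 = 2.458 g/cm³

2.46 g/cm³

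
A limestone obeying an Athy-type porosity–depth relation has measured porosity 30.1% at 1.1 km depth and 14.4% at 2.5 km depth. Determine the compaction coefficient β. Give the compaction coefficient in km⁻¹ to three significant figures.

0.527 km⁻¹

Athy: φ(Z) = φ₀ e^(−βZ) ⇒ φ₁/φ₂ = e^{β(Z₂−Z₁)} ⇒ β = ln(φ₁/φ₂)/(Z₂−Z₁)
β = ln(0.301/0.144) / (2.5 − 1.1) = ln(2.09) / 1.4 = 0.7373 / 1.4 = 0.5266 km⁻¹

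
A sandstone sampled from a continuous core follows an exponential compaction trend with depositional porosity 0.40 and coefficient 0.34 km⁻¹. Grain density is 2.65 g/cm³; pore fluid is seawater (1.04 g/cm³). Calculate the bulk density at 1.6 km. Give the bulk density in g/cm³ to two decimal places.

Porosity at depth: n = 0.4·exp(−0.34×1.6) = 0.4×0.5804 = 0.2322
Bulk density: ρ_b = (1−n)ρ_g + n·ρ_f = 0.7678×2.65 + 0.2322×1.04
       = 2.035 + 0.241 = 2.276 g/cm³

2.28 g/cm³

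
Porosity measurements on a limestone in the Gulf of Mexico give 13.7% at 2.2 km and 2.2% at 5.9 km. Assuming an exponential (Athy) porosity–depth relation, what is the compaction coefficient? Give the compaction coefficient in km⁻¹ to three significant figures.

0.494 km⁻¹

Athy: phi(Z) = phi₀ e^(−cZ) ⇒ phi₁/phi₂ = e^{c(Z₂−Z₁)} ⇒ c = ln(phi₁/phi₂)/(Z₂−Z₁)
c = ln(0.137/0.022) / (5.9 − 2.2) = ln(6.227) / 3.7 = 1.8289 / 3.7 = 0.4943 km⁻¹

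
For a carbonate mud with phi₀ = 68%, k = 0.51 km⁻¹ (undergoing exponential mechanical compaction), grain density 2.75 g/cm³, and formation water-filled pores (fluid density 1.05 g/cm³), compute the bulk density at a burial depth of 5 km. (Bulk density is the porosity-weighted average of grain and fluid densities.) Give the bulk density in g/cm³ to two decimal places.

Porosity at depth: phi = 0.68·exp(−0.51×5) = 0.68×0.0781 = 0.0531
Bulk density: ρ_b = (1−phi)ρ_g + phi·ρ_f = 0.9469×2.75 + 0.0531×1.05
       = 2.604 + 0.056 = 2.660 g/cm³

2.66 g/cm³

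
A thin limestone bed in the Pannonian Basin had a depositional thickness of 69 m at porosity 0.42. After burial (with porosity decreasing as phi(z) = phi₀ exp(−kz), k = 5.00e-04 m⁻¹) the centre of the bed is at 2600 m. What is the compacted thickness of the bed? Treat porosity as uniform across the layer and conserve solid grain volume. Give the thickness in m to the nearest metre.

45 m

Working in km (1 km = 1000 m; k in km⁻¹ = k in m⁻¹ × 1000):
Porosity at 2.6 km: phi = 0.42·exp(−0.5×2.6) = 0.1145
Solid-volume conservation: h(1−phi) = h₀(1−phi₀) ⇒ h = h₀·(1−phi₀)/(1−phi)
h = 0.069 × (1 − 0.42)/(1 − 0.1145) = 0.069 × 0.6550 = 0.0452 km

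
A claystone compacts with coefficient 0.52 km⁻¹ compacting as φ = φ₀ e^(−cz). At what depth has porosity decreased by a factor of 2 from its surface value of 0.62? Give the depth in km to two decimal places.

1.33 km

φ/φ₀ = 1/2 ⇒ exp(−c·z) = 1/2 ⇒ z = ln(2) / c
z = 0.6931 / 0.52 = 1.333 km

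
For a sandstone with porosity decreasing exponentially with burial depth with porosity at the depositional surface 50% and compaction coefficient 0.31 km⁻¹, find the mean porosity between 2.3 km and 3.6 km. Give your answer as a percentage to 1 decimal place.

⟨phi⟩ = (1/(Z₂−Z₁)) ∫ phi₀ e^(−cZ) dZ = phi₀·(e^(−c·Z₁) − e^(−c·Z₂)) / (c·(Z₂−Z₁))
e^(−0.31×2.3) = 0.4902; e^(−0.31×3.6) = 0.3276
⟨phi⟩ = 0.5 × (0.4902 − 0.3276) / (0.31 × 1.3) = 0.5 × 0.4034 = 0.2017

20.2%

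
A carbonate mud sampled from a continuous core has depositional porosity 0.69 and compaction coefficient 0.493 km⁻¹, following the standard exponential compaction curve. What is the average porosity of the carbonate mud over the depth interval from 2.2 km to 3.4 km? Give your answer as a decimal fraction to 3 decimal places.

0.176

⟨φ⟩ = (1/(z₂−z₁)) ∫ φ₀ e^(−βz) dz = φ₀·(e^(−β·z₁) − e^(−β·z₂)) / (β·(z₂−z₁))
e^(−0.493×2.2) = 0.3380; e^(−0.493×3.4) = 0.1871
⟨φ⟩ = 0.69 × (0.3380 − 0.1871) / (0.493 × 1.2) = 0.69 × 0.2552 = 0.1761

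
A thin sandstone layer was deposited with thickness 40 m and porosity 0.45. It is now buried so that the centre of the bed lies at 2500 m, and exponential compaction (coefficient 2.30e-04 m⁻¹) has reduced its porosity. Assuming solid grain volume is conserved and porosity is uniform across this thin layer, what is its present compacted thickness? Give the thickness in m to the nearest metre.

Working in km (1 km = 1000 m; c in km⁻¹ = c in m⁻¹ × 1000):
Porosity at 2.5 km: phi = 0.45·exp(−0.23×2.5) = 0.2532
Solid-volume conservation: h(1−phi) = h₀(1−phi₀) ⇒ h = h₀·(1−phi₀)/(1−phi)
h = 0.04 × (1 − 0.45)/(1 − 0.2532) = 0.04 × 0.7365 = 0.0295 km

29 m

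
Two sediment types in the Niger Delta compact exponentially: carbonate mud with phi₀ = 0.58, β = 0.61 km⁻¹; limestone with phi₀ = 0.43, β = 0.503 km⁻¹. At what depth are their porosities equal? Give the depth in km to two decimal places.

2.80 km

Set phi₀ₐ e^(−βₐz) = phi₀ᵦ e^(−βᵦz) ⇒ ln(phi₀ₐ/phi₀ᵦ) = (βₐ − βᵦ)·z
z = ln(0.58/0.43) / (0.61 − 0.503) = 0.2992 / 0.107 = 2.797 km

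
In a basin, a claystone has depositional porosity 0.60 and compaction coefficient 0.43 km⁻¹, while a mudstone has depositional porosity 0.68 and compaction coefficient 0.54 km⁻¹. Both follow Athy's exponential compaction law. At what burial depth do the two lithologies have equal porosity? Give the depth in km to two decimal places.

1.14 km

Set phi₀ₐ e^(−βₐZ) = phi₀ᵦ e^(−βᵦZ) ⇒ ln(phi₀ₐ/phi₀ᵦ) = (βₐ − βᵦ)·Z
Z = ln(0.6/0.68) / (0.43 − 0.54) = -0.1252 / -0.11 = 1.138 km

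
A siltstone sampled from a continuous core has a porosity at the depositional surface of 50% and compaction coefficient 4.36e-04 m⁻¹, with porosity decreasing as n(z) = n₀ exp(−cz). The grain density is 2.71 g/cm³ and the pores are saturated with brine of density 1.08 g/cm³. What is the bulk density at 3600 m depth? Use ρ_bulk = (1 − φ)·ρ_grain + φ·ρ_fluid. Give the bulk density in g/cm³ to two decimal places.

2.54 g/cm³

Working in km (1 km = 1000 m; c in km⁻¹ = c in m⁻¹ × 1000):
Porosity at depth: n = 0.5·exp(−0.436×3.6) = 0.5×0.2081 = 0.1041
Bulk density: ρ_b = (1−n)ρ_g + n·ρ_f = 0.8959×2.71 + 0.1041×1.08
       = 2.428 + 0.112 = 2.540 g/cm³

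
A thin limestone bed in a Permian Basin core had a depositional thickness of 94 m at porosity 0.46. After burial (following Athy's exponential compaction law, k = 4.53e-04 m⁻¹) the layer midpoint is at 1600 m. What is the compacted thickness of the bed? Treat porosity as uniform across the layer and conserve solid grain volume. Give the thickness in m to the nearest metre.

65 m

Working in km (1 km = 1000 m; k in km⁻¹ = k in m⁻¹ × 1000):
Porosity at 1.6 km: n = 0.46·exp(−0.453×1.6) = 0.2228
Solid-volume conservation: h(1−n) = h₀(1−n₀) ⇒ h = h₀·(1−n₀)/(1−n)
h = 0.094 × (1 − 0.46)/(1 − 0.2228) = 0.094 × 0.6948 = 0.0653 km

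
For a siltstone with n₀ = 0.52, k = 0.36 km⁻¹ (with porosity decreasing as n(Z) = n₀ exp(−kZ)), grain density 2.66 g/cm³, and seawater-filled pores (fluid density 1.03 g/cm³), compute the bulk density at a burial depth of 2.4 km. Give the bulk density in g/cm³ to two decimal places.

2.30 g/cm³

Porosity at depth: n = 0.52·exp(−0.36×2.4) = 0.52×0.4215 = 0.2192
Bulk density: ρ_b = (1−n)ρ_g + n·ρ_f = 0.7808×2.66 + 0.2192×1.03
       = 2.077 + 0.226 = 2.303 g/cm³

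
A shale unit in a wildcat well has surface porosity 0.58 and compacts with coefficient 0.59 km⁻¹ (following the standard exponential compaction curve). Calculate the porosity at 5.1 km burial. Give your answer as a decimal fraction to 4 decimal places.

phi = phi₀·exp(−c·z) = 0.58 × exp(−0.59 × 5.1) = 0.58 × exp(−3.009)
  = 0.58 × 0.0493 = 0.0286

0.0286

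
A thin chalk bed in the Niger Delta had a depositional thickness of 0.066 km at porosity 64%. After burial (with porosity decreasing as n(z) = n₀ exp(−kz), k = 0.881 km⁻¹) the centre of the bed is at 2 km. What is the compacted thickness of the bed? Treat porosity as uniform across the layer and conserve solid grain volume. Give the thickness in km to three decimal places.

Porosity at 2 km: n = 0.64·exp(−0.881×2) = 0.1099
Solid-volume conservation: h(1−n) = h₀(1−n₀) ⇒ h = h₀·(1−n₀)/(1−n)
h = 0.066 × (1 − 0.64)/(1 − 0.1099) = 0.066 × 0.4044 = 0.0267 km

0.027 km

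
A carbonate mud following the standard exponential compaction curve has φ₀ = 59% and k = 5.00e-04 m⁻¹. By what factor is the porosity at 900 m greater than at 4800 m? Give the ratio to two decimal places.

Working in km (1 km = 1000 m; k in km⁻¹ = k in m⁻¹ × 1000):
φ(Z₁)/φ(Z₂) = e^(−k·Z₁)/e^(−k·Z₂) = e^{k(Z₂−Z₁)}
= exp(0.5 × 3.9) = exp(1.95) = 7.0287

7.03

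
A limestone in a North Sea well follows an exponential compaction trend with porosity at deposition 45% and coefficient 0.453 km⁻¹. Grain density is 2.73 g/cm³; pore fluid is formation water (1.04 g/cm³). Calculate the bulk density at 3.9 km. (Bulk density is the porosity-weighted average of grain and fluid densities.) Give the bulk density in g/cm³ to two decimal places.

Porosity at depth: phi = 0.45·exp(−0.453×3.9) = 0.45×0.1709 = 0.0769
Bulk density: ρ_b = (1−phi)ρ_g + phi·ρ_f = 0.9231×2.73 + 0.0769×1.04
       = 2.520 + 0.080 = 2.600 g/cm³

2.60 g/cm³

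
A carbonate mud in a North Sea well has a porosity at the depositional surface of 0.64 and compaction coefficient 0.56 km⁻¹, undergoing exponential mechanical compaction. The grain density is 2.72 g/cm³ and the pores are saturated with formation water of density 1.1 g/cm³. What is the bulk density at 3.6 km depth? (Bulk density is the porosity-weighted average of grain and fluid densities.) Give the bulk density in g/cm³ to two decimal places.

2.58 g/cm³

Porosity at depth: phi = 0.64·exp(−0.56×3.6) = 0.64×0.1332 = 0.0852
Bulk density: ρ_b = (1−phi)ρ_g + phi·ρ_f = 0.9148×2.72 + 0.0852×1.1
       = 2.488 + 0.094 = 2.582 g/cm³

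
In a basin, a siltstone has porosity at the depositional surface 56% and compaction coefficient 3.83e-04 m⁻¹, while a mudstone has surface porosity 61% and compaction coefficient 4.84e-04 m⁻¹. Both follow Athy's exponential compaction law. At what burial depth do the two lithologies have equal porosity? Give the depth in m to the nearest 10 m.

Working in km (1 km = 1000 m; β in km⁻¹ = β in m⁻¹ × 1000):
Set φ₀ₐ e^(−βₐZ) = φ₀ᵦ e^(−βᵦZ) ⇒ ln(φ₀ₐ/φ₀ᵦ) = (βₐ − βᵦ)·Z
Z = ln(0.56/0.61) / (0.383 − 0.484) = -0.0855 / -0.101 = 0.847 km

850 m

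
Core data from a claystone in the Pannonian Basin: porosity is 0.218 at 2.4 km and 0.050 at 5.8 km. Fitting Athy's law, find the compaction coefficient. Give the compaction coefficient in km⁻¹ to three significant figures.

Athy: n(d) = n₀ e^(−cd) ⇒ n₁/n₂ = e^{c(d₂−d₁)} ⇒ c = ln(n₁/n₂)/(d₂−d₁)
c = ln(0.218/0.05) / (5.8 − 2.4) = ln(4.36) / 3.4 = 1.4725 / 3.4 = 0.4331 km⁻¹

0.433 km⁻¹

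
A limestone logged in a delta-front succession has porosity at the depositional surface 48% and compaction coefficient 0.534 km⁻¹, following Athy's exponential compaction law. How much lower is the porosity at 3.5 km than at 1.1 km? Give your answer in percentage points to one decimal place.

19.3 percentage points

phi(1.1) = 0.48·e^(−0.534×1.1) = 0.2668
phi(3.5) = 0.48·e^(−0.534×3.5) = 0.0741
Δphi = 0.2668 − 0.0741 = 0.1927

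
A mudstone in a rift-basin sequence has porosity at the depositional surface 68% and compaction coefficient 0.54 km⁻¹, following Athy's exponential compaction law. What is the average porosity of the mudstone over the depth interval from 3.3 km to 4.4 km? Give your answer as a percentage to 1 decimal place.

⟨phi⟩ = (1/(d₂−d₁)) ∫ phi₀ e^(−kd) dd = phi₀·(e^(−k·d₁) − e^(−k·d₂)) / (k·(d₂−d₁))
e^(−0.54×3.3) = 0.1683; e^(−0.54×4.4) = 0.0929
⟨phi⟩ = 0.68 × (0.1683 − 0.0929) / (0.54 × 1.1) = 0.68 × 0.1269 = 0.0863

8.6%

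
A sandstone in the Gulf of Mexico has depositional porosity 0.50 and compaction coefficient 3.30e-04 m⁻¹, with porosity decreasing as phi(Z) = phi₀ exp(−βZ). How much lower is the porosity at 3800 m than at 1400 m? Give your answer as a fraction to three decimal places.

Working in km (1 km = 1000 m; β in km⁻¹ = β in m⁻¹ × 1000):
phi(1.4) = 0.5·e^(−0.33×1.4) = 0.3150
phi(3.8) = 0.5·e^(−0.33×3.8) = 0.1427
Δphi = 0.3150 − 0.1427 = 0.1723

0.172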